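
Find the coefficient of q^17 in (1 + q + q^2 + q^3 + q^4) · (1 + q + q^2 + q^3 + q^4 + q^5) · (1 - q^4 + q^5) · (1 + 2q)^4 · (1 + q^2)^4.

1459

(1 + q + q^2 + q^3 + q^4) has coefficients 1,1,1,1,1 for degrees 0…4.
(1 + q + q^2 + q^3 + q^4 + q^5) has coefficients 1,1,1,1,1,1,0,0,0,0,0,0,0,0,0,0,0,0 for degrees 0…17.
Multiplying by (1 - q^4 + q^5) gives running coefficients 1,1,1,1,0,1,0,0,0,0,1,0,0,0,0,0,0,0 for degrees 0…17.
Multiplying by (1 + 2q)^4 gives running coefficients 1,9,33,65,80,73,56,40,32,16,1,8,24,32,16,0,0,0 for degrees 0…17.
Finally multiplying by (1 + q^2)^4, the product of all factors after the first has coefficients 1,9,37,101,218,387,578,758,869,883,818,669,524,393,302,280,244,240 for degrees 0…17.
[q^17] = 1·240 + 1·244 + 1·280 + 1·302 + 1·393 = 1459.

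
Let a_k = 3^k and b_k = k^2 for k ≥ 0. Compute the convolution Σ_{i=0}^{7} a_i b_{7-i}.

Write out a_i and b_{7-i} for i = 0,…,7 and sum the products.
Σ = 1·49 + 3·36 + 9·25 + 27·16 + 81·9 + 243·4 + 729·1 + 2187·0 = 3244.

3244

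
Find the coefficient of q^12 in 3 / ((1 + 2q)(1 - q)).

8193

Partial fractions give a closed form: a_n = (2)·(-2)^n + (1)·1^n.
At n = 12: a_12 = 8193.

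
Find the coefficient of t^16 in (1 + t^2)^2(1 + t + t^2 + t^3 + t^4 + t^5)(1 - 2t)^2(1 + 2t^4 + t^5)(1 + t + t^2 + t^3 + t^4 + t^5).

70

(1 + t^2)^2 has coefficients 1,0,2,0,1 for degrees 0…4.
(1 + t + t^2 + t^3 + t^4 + t^5) has coefficients 1,1,1,1,1,1,0,0,0,0,0,0,0,0,0,0,0 for degrees 0…16.
Multiplying by (1 - 2t)^2 gives running coefficients 1,-3,1,1,1,1,0,4,0,0,0,0,0,0,0,0,0 for degrees 0…16.
Multiplying by (1 + 2t^4 + t^5) gives running coefficients 1,-3,1,1,3,-4,-1,7,3,3,1,8,4,0,0,0,0 for degrees 0…16.
Finally multiplying by (1 + t + t^2 + t^3 + t^4 + t^5), the product of all factors after the first has coefficients 1,-2,-1,0,3,-1,-3,7,9,11,9,21,26,19,16,13,12 for degrees 0…16.
[t^16] = 1·12 + 2·16 + 1·26 = 70.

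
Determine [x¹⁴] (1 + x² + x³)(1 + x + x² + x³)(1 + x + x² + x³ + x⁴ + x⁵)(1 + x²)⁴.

61

(1 + x² + x³) has coefficients 1,0,1,1 for degrees 0…3.
(1 + x + x² + x³) has coefficients 1,1,1,1,0,0,0,0,0,0,0,0,0,0,0 for degrees 0…14.
Multiplying by (1 + x + x² + x³ + x⁴ + x⁵) gives running coefficients 1,2,3,4,4,4,3,2,1,0,0,0,0,0,0 for degrees 0…14.
Finally multiplying by (1 + x²)⁴, the product of all factors after the first has coefficients 1,2,7,12,22,32,41,50,50,50,41,32,22,12,7 for degrees 0…14.
[x¹⁴] = 1·7 + 1·22 + 1·32 = 61.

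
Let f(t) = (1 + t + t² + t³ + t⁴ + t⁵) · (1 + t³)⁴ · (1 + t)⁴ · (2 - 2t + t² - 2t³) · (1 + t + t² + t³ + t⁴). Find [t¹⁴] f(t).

(1 + t + t² + t³ + t⁴ + t⁵) has coefficients 1,1,1,1,1,1 for degrees 0…5.
(1 + t³)⁴ has coefficients 1,0,0,4,0,0,6,0,0,4,0,0,1,0,0 for degrees 0…14.
Multiplying by (1 + t)⁴ gives running coefficients 1,4,6,8,17,24,22,28,36,28,22,24,17,8,6 for degrees 0…14.
Multiplying by (2 - 2t + t² - 2t³) gives running coefficients 2,6,5,6,16,10,-3,2,-10,-32,-32,-40,-48,-38,-35 for degrees 0…14.
Finally multiplying by (1 + t + t² + t³ + t⁴), the product of all factors after the first has coefficients 2,8,13,19,35,43,34,31,15,-33,-75,-112,-162,-190,-193 for degrees 0…14.
[t¹⁴] = 1·(-193) + 1·(-190) + 1·(-162) + 1·(-112) + 1·(-75) + 1·(-33) = -765.

-765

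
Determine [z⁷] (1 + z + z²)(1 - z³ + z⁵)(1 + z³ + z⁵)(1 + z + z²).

(1 + z + z²) has coefficients 1,1,1 for degrees 0…2.
(1 - z³ + z⁵) has coefficients 1,0,0,-1,0,1,0,0 for degrees 0…7.
Multiplying by (1 + z³ + z⁵) gives running coefficients 1,0,0,0,0,2,-1,0 for degrees 0…7.
Finally multiplying by (1 + z + z²), the product of all factors after the first has coefficients 1,1,1,0,0,2,1,1 for degrees 0…7.
[z⁷] = 1·1 + 1·1 + 1·2 = 4.

4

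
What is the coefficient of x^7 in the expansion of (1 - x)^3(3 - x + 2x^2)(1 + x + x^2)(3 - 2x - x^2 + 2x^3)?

9

(1 - x)^3 has coefficients 1,-3,3,-1 for degrees 0…3.
(3 - x + 2x^2) has coefficients 3,-1,2,0,0,0,0,0 for degrees 0…7.
Multiplying by (1 + x + x^2) gives running coefficients 3,2,4,1,2,0,0,0 for degrees 0…7.
Finally multiplying by (3 - 2x - x^2 + 2x^3), the product of all factors after the first has coefficients 9,0,5,-1,4,3,0,4 for degrees 0…7.
[x^7] = 1·4 − 3·0 + 3·3 − 1·4 = 9.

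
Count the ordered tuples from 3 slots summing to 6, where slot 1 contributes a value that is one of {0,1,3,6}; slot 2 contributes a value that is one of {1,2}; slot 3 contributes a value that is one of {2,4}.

The generating function for the choices is (1 + q + q^3 + q^6)·(q + q^2)·(q^2 + q^4); the count is [q^6].
(1 + q + q^3 + q^6) has coefficients 1,1,0,1,0,0,1 for degrees 0…6.
(q + q^2) has coefficients 0,1,1,0,0,0,0 for degrees 0…6.
Finally multiplying by (q^2 + q^4), the product of all factors after the first has coefficients 0,0,0,1,1,1,1 for degrees 0…6.
[q^6] = 1·1 + 1·1 + 1·1 + 1·0 = 3.

3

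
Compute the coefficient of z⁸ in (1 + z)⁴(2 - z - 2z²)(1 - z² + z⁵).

-4

(1 + z)⁴ has coefficients 1,4,6,4,1 for degrees 0…4.
(2 - z - 2z²) has coefficients 2,-1,-2,0,0,0,0,0,0 for degrees 0…8.
Finally multiplying by (1 - z² + z⁵), the product of all factors after the first has coefficients 2,-1,-4,1,2,2,-1,-2,0 for degrees 0…8.
[z⁸] = 1·0 + 4·(-2) + 6·(-1) + 4·2 + 1·2 = -4.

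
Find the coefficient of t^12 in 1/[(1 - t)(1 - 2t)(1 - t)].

16369

The denominator gives the recurrence a_n = 4a_(n−1) − 5a_(n−2) + 2a_(n−3) for n ≥ 3; the numerator fixes a_0 = 1, a_1 = 4, a_2 = 11.
Iterating: 1, 4, 11, 26, 57, 120, 247, 502, 1013, 2036, 4083, 8178, 16369, so a_12 = 16369.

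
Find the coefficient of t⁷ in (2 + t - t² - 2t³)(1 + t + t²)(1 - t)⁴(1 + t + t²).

(2 + t - t² - 2t³) has coefficients 2,1,-1,-2 for degrees 0…3.
(1 + t + t²) has coefficients 1,1,1,0,0,0,0,0 for degrees 0…7.
Multiplying by (1 - t)⁴ gives running coefficients 1,-3,3,-2,3,-3,1,0 for degrees 0…7.
Finally multiplying by (1 + t + t²), the product of all factors after the first has coefficients 1,-2,1,-2,4,-2,1,-2 for degrees 0…7.
[t⁷] = 2·(-2) + 1·1 − 1·(-2) − 2·4 = -9.

-9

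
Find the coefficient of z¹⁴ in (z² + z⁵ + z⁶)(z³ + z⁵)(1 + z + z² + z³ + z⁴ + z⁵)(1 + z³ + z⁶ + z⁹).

(z² + z⁵ + z⁶) has coefficients 0,0,1,0,0,1,1 for degrees 0…6.
(z³ + z⁵) has coefficients 0,0,0,1,0,1,0,0,0,0,0,0,0,0,0 for degrees 0…14.
Multiplying by (1 + z + z² + z³ + z⁴ + z⁵) gives running coefficients 0,0,0,1,1,2,2,2,2,1,1,0,0,0,0 for degrees 0…14.
Finally multiplying by (1 + z³ + z⁶ + z⁹), the product of all factors after the first has coefficients 0,0,0,1,1,2,3,3,4,4,4,4,4,4,4 for degrees 0…14.
[z¹⁴] = 1·4 + 1·4 + 1·4 = 12.

12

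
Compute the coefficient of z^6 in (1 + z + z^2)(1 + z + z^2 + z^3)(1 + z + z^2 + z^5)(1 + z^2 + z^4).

(1 + z + z^2) has coefficients 1,1,1 for degrees 0…2.
(1 + z + z^2 + z^3) has coefficients 1,1,1,1,0,0,0 for degrees 0…6.
Multiplying by (1 + z + z^2 + z^5) gives running coefficients 1,2,3,3,2,2,1 for degrees 0…6.
Finally multiplying by (1 + z^2 + z^4), the product of all factors after the first has coefficients 1,2,4,5,6,7,6 for degrees 0…6.
[z^6] = 1·6 + 1·7 + 1·6 = 19.

19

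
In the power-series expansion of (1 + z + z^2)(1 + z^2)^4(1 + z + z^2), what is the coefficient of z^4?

(1 + z + z^2) has coefficients 1,1,1 for degrees 0…2.
(1 + z^2)^4 has coefficients 1,0,4,0,6 for degrees 0…4.
Finally multiplying by (1 + z + z^2), the product of all factors after the first has coefficients 1,1,5,4,10 for degrees 0…4.
[z^4] = 1·10 + 1·4 + 1·5 = 19.

19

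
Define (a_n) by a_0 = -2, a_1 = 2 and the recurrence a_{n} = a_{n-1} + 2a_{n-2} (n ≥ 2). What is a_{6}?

The ordinary generating function has denominator 1 - z - 2z^2.
Iterating the recurrence: a_0,…,a_{6} = -2, 2, -2, 2, -2, 2, -2.

-2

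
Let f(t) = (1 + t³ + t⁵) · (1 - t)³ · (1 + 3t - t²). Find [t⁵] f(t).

(1 + t³ + t⁵) has coefficients 1,0,0,1,0,1 for degrees 0…5.
(1 - t)³ has coefficients 1,-3,3,-1,0,0 for degrees 0…5.
Finally multiplying by (1 + 3t - t²), the product of all factors after the first has coefficients 1,0,-7,11,-6,1 for degrees 0…5.
[t⁵] = 1·1 + 1·(-7) + 1·1 = -5.

-5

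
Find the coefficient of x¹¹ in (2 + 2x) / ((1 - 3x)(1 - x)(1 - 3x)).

7971616

The denominator gives the recurrence a_n = 7a_(n−1) − 15a_(n−2) + 9a_(n−3) for n ≥ 3; the numerator fixes a_0 = 2, a_1 = 16, a_2 = 82.
Iterating: 2, 16, 82, 352, 1378, 5104, 18226, 63424, 216514, 728272, 2421010, 7971616, so a_11 = 7971616.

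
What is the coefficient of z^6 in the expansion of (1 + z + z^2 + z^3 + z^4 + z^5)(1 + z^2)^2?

3

(1 + z + z^2 + z^3 + z^4 + z^5) has coefficients 1,1,1,1,1,1 for degrees 0…5.
(1 + z^2)^2 has coefficients 1,0,2,0,1,0,0 for degrees 0…6.
[z^6] = 1·0 + 1·0 + 1·1 + 1·0 + 1·2 + 1·0 = 3.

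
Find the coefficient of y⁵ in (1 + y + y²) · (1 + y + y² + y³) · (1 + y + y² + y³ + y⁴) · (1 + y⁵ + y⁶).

12

(1 + y + y²) has coefficients 1,1,1 for degrees 0…2.
(1 + y + y² + y³) has coefficients 1,1,1,1,0,0 for degrees 0…5.
Multiplying by (1 + y + y² + y³ + y⁴) gives running coefficients 1,2,3,4,4,3 for degrees 0…5.
Finally multiplying by (1 + y⁵ + y⁶), the product of all factors after the first has coefficients 1,2,3,4,4,4 for degrees 0…5.
[y⁵] = 1·4 + 1·4 + 1·4 = 12.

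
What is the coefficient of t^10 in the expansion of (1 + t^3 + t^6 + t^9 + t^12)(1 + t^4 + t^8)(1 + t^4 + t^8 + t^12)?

(1 + t^3 + t^6 + t^9 + t^12) has coefficients 1,0,0,1,0,0,1,0,0,1,0 for degrees 0…10.
(1 + t^4 + t^8) has coefficients 1,0,0,0,1,0,0,0,1,0,0 for degrees 0…10.
Finally multiplying by (1 + t^4 + t^8 + t^12), the product of all factors after the first has coefficients 1,0,0,0,2,0,0,0,3,0,0 for degrees 0…10.
[t^10] = 1·0 + 1·0 + 1·2 + 1·0 = 2.

2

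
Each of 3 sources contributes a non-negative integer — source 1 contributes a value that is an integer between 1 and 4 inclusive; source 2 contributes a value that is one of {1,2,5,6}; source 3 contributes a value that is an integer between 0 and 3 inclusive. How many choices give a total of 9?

8

The generating function for the choices is (q + q^2 + q^3 + q^4)·(q + q^2 + q^5 + q^6)·(1 + q + q^2 + q^3); the count is [q^9].
(q + q^2 + q^3 + q^4) has coefficients 0,1,1,1,1 for degrees 0…4.
(q + q^2 + q^5 + q^6) has coefficients 0,1,1,0,0,1,1,0,0,0 for degrees 0…9.
Finally multiplying by (1 + q + q^2 + q^3), the product of all factors after the first has coefficients 0,1,2,2,2,2,2,2,2,1 for degrees 0…9.
[q^9] = 1·2 + 1·2 + 1·2 + 1·2 = 8.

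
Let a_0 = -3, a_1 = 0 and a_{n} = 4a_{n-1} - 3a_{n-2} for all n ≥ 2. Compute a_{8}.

The ordinary generating function has denominator 1 - 4x + 3x^2.
Iterating the recurrence: a_0,…,a_{8} = -3, 0, 9, 36, 117, 360, 1089, 3276, 9837.

9837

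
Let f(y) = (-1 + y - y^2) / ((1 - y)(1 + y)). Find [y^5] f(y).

1

The denominator gives the recurrence a_n = a_(n−2) for n ≥ 3; the numerator fixes a_0 = -1, a_1 = 1, a_2 = -2.
Iterating: -1, 1, -2, 1, -2, 1, so a_5 = 1.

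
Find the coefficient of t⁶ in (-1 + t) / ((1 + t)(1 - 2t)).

-22

Partial fractions give a closed form: a_n = (-2/3)·(-1)^n + (-1/3)·2^n.
At n = 6: a_6 = -22.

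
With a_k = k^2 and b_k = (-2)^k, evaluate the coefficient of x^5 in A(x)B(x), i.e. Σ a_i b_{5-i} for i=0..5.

13

Write out a_i and b_{5-i} for i = 0,…,5 and sum the products.
Σ = 0·(-32) + 1·16 + 4·(-8) + 9·4 + 16·(-2) + 25·1 = 13.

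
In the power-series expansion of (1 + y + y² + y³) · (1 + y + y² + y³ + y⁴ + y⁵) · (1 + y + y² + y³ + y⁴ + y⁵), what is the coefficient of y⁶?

20

(1 + y + y² + y³) has coefficients 1,1,1,1 for degrees 0…3.
(1 + y + y² + y³ + y⁴ + y⁵) has coefficients 1,1,1,1,1,1,0 for degrees 0…6.
Finally multiplying by (1 + y + y² + y³ + y⁴ + y⁵), the product of all factors after the first has coefficients 1,2,3,4,5,6,5 for degrees 0…6.
[y⁶] = 1·5 + 1·6 + 1·5 + 1·4 = 20.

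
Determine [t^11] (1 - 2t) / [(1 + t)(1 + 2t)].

-8189

Partial fractions give a closed form: a_n = (-3)·(-1)^n + (4)·(-2)^n.
At n = 11: a_11 = -8189.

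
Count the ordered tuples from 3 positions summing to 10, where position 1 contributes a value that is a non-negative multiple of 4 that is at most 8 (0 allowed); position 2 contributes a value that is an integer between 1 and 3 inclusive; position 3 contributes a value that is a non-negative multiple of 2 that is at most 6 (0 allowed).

2

The generating function for the choices is (1 + x⁴ + x⁸)·(x + x² + x³)·(1 + x² + x⁴ + x⁶); the count is [x¹⁰].
(1 + x⁴ + x⁸) has coefficients 1,0,0,0,1,0,0,0,1 for degrees 0…8.
(x + x² + x³) has coefficients 0,1,1,1,0,0,0,0,0,0,0 for degrees 0…10.
Finally multiplying by (1 + x² + x⁴ + x⁶), the product of all factors after the first has coefficients 0,1,1,2,1,2,1,2,1,1,0 for degrees 0…10.
[x¹⁰] = 1·0 + 1·1 + 1·1 = 2.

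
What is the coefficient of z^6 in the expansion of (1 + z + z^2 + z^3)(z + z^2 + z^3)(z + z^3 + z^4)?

7

(1 + z + z^2 + z^3) has coefficients 1,1,1,1 for degrees 0…3.
(z + z^2 + z^3) has coefficients 0,1,1,1,0,0,0 for degrees 0…6.
Finally multiplying by (z + z^3 + z^4), the product of all factors after the first has coefficients 0,0,1,1,2,2,2 for degrees 0…6.
[z^6] = 1·2 + 1·2 + 1·2 + 1·1 = 7.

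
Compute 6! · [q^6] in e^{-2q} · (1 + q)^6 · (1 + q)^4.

The EGF product rule gives c_6 = Σ_{k_1+k_2+k_3=6} C(6; k_1,k_2,k_3) · ∏ g_i(k_i), where e^{-2q} gives (-2)^k; (1+q)^6 gives the falling factorial (6)_k; (1+q)^4 gives the falling factorial (4)_k.
g_1(k) for k = 0…6: 1, -2, 4, -8, 16, -32, 64.
g_2(k) for k = 0…6: 1, 6, 30, 120, 360, 720, 720.
g_3(k) for k = 0…6: 1, 4, 12, 24, 24, 0, 0.
First combine the last two factors: h(k) = Σ_j C(k,j)·g_2(j)·g_3(k−j) for k = 0…6: 1, 10, 90, 720, 5040, 30240, 151200.
c_6 = Σ_k C(6,k)·g_1(k)·h(6−k) = 1·1·151200 + 6·(-2)·30240 + 15·4·5040 + 20·(-8)·720 + 15·16·90 + 6·(-32)·10 + 1·64·1 = 151200 − 362880 + 302400 − 115200 + 21600 − 1920 + 64 = -4736.

-4736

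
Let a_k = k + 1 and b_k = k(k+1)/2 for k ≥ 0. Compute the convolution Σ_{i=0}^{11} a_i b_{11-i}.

Write out a_i and b_{11-i} for i = 0,…,11 and sum the products.
Σ = 1·66 + 2·55 + 3·45 + 4·36 + 5·28 + 6·21 + 7·15 + 8·10 + 9·6 + 10·3 + 11·1 + 12·0 = 1001.

1001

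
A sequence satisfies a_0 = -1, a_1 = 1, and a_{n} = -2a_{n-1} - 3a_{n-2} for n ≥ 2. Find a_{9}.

-95

The ordinary generating function has denominator 1 + 2q + 3q^2.
Iterating the recurrence: a_0,…,a_{9} = -1, 1, 1, -5, 7, 1, -23, 43, -17, -95.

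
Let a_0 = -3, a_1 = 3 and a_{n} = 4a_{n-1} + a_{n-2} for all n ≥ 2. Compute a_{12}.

17108661

The ordinary generating function has denominator 1 - 4y - y^2.
Iterating the recurrence: a_0,…,a_{12} = -3, 3, 9, 39, 165, 699, 2961, 12543, 53133, 225075, 953433, 4038807, 17108661.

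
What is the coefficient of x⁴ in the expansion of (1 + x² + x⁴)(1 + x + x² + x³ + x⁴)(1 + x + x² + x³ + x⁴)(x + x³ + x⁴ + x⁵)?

9

(1 + x² + x⁴) has coefficients 1,0,1,0,1 for degrees 0…4.
(1 + x + x² + x³ + x⁴) has coefficients 1,1,1,1,1 for degrees 0…4.
Multiplying by (1 + x + x² + x³ + x⁴) gives running coefficients 1,2,3,4,5 for degrees 0…4.
Finally multiplying by (x + x³ + x⁴ + x⁵), the product of all factors after the first has coefficients 0,1,2,4,7 for degrees 0…4.
[x⁴] = 1·7 + 1·2 + 1·0 = 9.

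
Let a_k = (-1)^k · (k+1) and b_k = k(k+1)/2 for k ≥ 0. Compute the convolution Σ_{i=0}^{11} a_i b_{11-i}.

21

Write out a_i and b_{11-i} for i = 0,…,11 and sum the products.
Σ = 1·66 − 2·55 + 3·45 − 4·36 + 5·28 − 6·21 + 7·15 − 8·10 + 9·6 − 10·3 + 11·1 − 12·0 = 21.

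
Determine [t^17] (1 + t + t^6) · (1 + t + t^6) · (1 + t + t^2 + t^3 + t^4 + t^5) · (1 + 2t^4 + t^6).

7

(1 + t + t^6) has coefficients 1,1,0,0,0,0,1 for degrees 0…6.
(1 + t + t^6) has coefficients 1,1,0,0,0,0,1,0,0,0,0,0,0,0,0,0,0,0 for degrees 0…17.
Multiplying by (1 + t + t^2 + t^3 + t^4 + t^5) gives running coefficients 1,2,2,2,2,2,2,1,1,1,1,1,0,0,0,0,0,0 for degrees 0…17.
Finally multiplying by (1 + 2t^4 + t^6), the product of all factors after the first has coefficients 1,2,2,2,4,6,7,7,7,7,7,5,4,3,3,3,1,1 for degrees 0…17.
[t^17] = 1·1 + 1·1 + 1·5 = 7.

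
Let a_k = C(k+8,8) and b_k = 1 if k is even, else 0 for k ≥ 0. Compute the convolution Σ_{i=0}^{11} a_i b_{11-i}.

Write out a_i and b_{11-i} for i = 0,…,11 and sum the products.
Σ = 1·0 + 9·1 + 45·0 + 165·1 + 495·0 + 1287·1 + 3003·0 + 6435·1 + 12870·0 + 24310·1 + 43758·0 + 75582·1 = 107788.

107788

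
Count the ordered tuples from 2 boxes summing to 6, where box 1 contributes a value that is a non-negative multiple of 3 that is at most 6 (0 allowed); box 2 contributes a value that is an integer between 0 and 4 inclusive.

The generating function for the choices is (1 + t^3 + t^6)·(1 + t + t^2 + t^3 + t^4); the count is [t^6].
(1 + t^3 + t^6) has coefficients 1,0,0,1,0,0,1 for degrees 0…6.
(1 + t + t^2 + t^3 + t^4) has coefficients 1,1,1,1,1,0,0 for degrees 0…6.
[t^6] = 1·0 + 1·1 + 1·1 = 2.

2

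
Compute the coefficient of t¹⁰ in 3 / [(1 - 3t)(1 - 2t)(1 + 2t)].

316407

Partial fractions give a closed form: a_n = (27/5)·3^n + (-3)·2^n + (3/5)·(-2)^n.
At n = 10: a_10 = 316407.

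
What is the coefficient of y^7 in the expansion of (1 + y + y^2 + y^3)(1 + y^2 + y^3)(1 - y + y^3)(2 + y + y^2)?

6

(1 + y + y^2 + y^3) has coefficients 1,1,1,1 for degrees 0…3.
(1 + y^2 + y^3) has coefficients 1,0,1,1,0,0,0,0 for degrees 0…7.
Multiplying by (1 - y + y^3) gives running coefficients 1,-1,1,1,-1,1,1,0 for degrees 0…7.
Finally multiplying by (2 + y + y^2), the product of all factors after the first has coefficients 2,-1,2,2,0,2,2,2 for degrees 0…7.
[y^7] = 1·2 + 1·2 + 1·2 + 1·0 = 6.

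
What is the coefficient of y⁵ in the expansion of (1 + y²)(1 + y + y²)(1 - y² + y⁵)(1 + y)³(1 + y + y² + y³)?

15

(1 + y²) has coefficients 1,0,1 for degrees 0…2.
(1 + y + y²) has coefficients 1,1,1,0,0,0 for degrees 0…5.
Multiplying by (1 - y² + y⁵) gives running coefficients 1,1,0,-1,-1,1 for degrees 0…5.
Multiplying by (1 + y)³ gives running coefficients 1,4,6,3,-3,-5 for degrees 0…5.
Finally multiplying by (1 + y + y² + y³), the product of all factors after the first has coefficients 1,5,11,14,10,1 for degrees 0…5.
[y⁵] = 1·1 + 1·14 = 15.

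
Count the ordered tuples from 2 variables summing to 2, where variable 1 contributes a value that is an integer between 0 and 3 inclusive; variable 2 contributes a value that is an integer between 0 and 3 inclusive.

3

The generating function for the choices is (1 + t + t² + t³)·(1 + t + t² + t³); the count is [t²].
(1 + t + t² + t³) has coefficients 1,1,1 for degrees 0…2.
(1 + t + t² + t³) has coefficients 1,1,1 for degrees 0…2.
[t²] = 1·1 + 1·1 + 1·1 = 3.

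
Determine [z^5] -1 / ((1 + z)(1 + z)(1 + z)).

21

The denominator gives the recurrence a_n = −3a_(n−1) − 3a_(n−2) − a_(n−3) for n ≥ 3; the numerator fixes a_0 = -1, a_1 = 3, a_2 = -6.
Iterating: -1, 3, -6, 10, -15, 21, so a_5 = 21.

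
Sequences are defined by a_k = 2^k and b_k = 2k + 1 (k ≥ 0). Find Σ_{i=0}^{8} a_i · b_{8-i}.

This is [x^8] in the product of the two ordinary generating functions.
Σ = 1·17 + 2·15 + 4·13 + 8·11 + 16·9 + 32·7 + 64·5 + 128·3 + 256·1 = 1515.

1515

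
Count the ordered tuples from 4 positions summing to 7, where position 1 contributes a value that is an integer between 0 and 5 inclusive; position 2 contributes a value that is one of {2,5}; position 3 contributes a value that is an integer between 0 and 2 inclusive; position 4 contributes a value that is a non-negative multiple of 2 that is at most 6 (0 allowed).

12

The generating function for the choices is (1 + t + t^2 + t^3 + t^4 + t^5)·(t^2 + t^5)·(1 + t + t^2)·(1 + t^2 + t^4 + t^6); the count is [t^7].
(1 + t + t^2 + t^3 + t^4 + t^5) has coefficients 1,1,1,1,1,1 for degrees 0…5.
(t^2 + t^5) has coefficients 0,0,1,0,0,1,0,0 for degrees 0…7.
Multiplying by (1 + t + t^2) gives running coefficients 0,0,1,1,1,1,1,1 for degrees 0…7.
Finally multiplying by (1 + t^2 + t^4 + t^6), the product of all factors after the first has coefficients 0,0,1,1,2,2,3,3 for degrees 0…7.
[t^7] = 1·3 + 1·3 + 1·2 + 1·2 + 1·1 + 1·1 = 12.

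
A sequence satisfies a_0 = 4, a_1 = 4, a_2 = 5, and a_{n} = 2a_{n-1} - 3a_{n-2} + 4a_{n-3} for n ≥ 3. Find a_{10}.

349

The ordinary generating function has denominator 1 - 2y + 3y^2 - 4y^3.
Iterating the recurrence: a_0,…,a_{10} = 4, 4, 5, 14, 29, 36, 41, 90, 201, 296, 349.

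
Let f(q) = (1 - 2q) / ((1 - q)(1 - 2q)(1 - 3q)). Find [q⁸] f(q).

The denominator gives the recurrence a_n = 6a_(n−1) − 11a_(n−2) + 6a_(n−3) for n ≥ 3; the numerator fixes a_0 = 1, a_1 = 4, a_2 = 13.
Iterating: 1, 4, 13, 40, 121, 364, 1093, 3280, 9841, so a_8 = 9841.

9841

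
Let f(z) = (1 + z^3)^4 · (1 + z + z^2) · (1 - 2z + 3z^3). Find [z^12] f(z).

5

(1 + z^3)^4 has coefficients 1,0,0,4,0,0,6,0,0,4,0,0,1 for degrees 0…12.
(1 + z + z^2) has coefficients 1,1,1,0,0,0,0,0,0,0,0,0,0 for degrees 0…12.
Finally multiplying by (1 - 2z + 3z^3), the product of all factors after the first has coefficients 1,-1,-1,1,3,3,0,0,0,0,0,0,0 for degrees 0…12.
[z^12] = 1·0 + 4·0 + 6·0 + 4·1 + 1·1 = 5.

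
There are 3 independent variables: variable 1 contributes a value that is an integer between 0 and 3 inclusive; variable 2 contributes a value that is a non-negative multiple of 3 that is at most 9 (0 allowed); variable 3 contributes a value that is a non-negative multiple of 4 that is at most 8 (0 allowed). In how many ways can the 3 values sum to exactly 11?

4

The generating function for the choices is (1 + q + q^2 + q^3)·(1 + q^3 + q^6 + q^9)·(1 + q^4 + q^8); the count is [q^11].
(1 + q + q^2 + q^3) has coefficients 1,1,1,1 for degrees 0…3.
(1 + q^3 + q^6 + q^9) has coefficients 1,0,0,1,0,0,1,0,0,1,0,0 for degrees 0…11.
Finally multiplying by (1 + q^4 + q^8), the product of all factors after the first has coefficients 1,0,0,1,1,0,1,1,1,1,1,1 for degrees 0…11.
[q^11] = 1·1 + 1·1 + 1·1 + 1·1 = 4.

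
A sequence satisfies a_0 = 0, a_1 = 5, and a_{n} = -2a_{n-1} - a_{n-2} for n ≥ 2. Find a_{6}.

The ordinary generating function has denominator 1 + 2t + t^2.
Iterating the recurrence: a_0,…,a_{6} = 0, 5, -10, 15, -20, 25, -30.

-30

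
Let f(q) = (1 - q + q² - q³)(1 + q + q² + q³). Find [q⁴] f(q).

-1

(1 - q + q² - q³) has coefficients 1,-1,1,-1 for degrees 0…3.
(1 + q + q² + q³) has coefficients 1,1,1,1,0 for degrees 0…4.
[q⁴] = 1·0 − 1·1 + 1·1 − 1·1 = -1.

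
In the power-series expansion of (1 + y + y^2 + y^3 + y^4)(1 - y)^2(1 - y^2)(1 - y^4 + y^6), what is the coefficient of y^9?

(1 + y + y^2 + y^3 + y^4) has coefficients 1,1,1,1,1 for degrees 0…4.
(1 - y)^2 has coefficients 1,-2,1,0,0,0,0,0,0,0 for degrees 0…9.
Multiplying by (1 - y^2) gives running coefficients 1,-2,0,2,-1,0,0,0,0,0 for degrees 0…9.
Finally multiplying by (1 - y^4 + y^6), the product of all factors after the first has coefficients 1,-2,0,2,-2,2,1,-4,1,2 for degrees 0…9.
[y^9] = 1·2 + 1·1 + 1·(-4) + 1·1 + 1·2 = 2.

2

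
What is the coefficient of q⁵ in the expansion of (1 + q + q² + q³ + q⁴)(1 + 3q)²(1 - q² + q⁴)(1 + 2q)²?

46

(1 + q + q² + q³ + q⁴) has coefficients 1,1,1,1,1 for degrees 0…4.
(1 + 3q)² has coefficients 1,6,9,0,0,0 for degrees 0…5.
Multiplying by (1 - q² + q⁴) gives running coefficients 1,6,8,-6,-8,6 for degrees 0…5.
Finally multiplying by (1 + 2q)², the product of all factors after the first has coefficients 1,10,36,50,0,-50 for degrees 0…5.
[q⁵] = 1·(-50) + 1·0 + 1·50 + 1·36 + 1·10 = 46.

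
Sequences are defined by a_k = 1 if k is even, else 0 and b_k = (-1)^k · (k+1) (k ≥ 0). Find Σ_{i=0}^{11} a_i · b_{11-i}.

Write out a_i and b_{11-i} for i = 0,…,11 and sum the products.
Σ = 1·(-12) + 0·11 + 1·(-10) + 0·9 + 1·(-8) + 0·7 + 1·(-6) + 0·5 + 1·(-4) + 0·3 + 1·(-2) + 0·1 = -42.

-42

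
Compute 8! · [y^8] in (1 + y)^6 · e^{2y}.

The EGF product rule gives c_8 = Σ_{k_1+k_2=8} C(8; k_1,k_2) · ∏ g_i(k_i), where (1+y)^6 gives the falling factorial (6)_k; e^{2y} gives (2)^k.
g_1(k) for k = 0…8: 1, 6, 30, 120, 360, 720, 720, 0, 0.
g_2(k) for k = 0…8: 1, 2, 4, 8, 16, 32, 64, 128, 256.
c_8 = Σ_k C(8,k)·g_1(k)·g_2(8−k) = 1·1·256 + 8·6·128 + 28·30·64 + 56·120·32 + 70·360·16 + 56·720·8 + 28·720·4 = 256 + 6144 + 53760 + 215040 + 403200 + 322560 + 80640 = 1081600.

1081600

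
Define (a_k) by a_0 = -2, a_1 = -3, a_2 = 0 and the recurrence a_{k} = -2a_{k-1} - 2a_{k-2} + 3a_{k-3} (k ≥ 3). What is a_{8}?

144

The ordinary generating function has denominator 1 + 2z + 2z^2 - 3z^3.
Iterating the recurrence: a_0,…,a_{8} = -2, -3, 0, 0, -9, 18, -18, -27, 144.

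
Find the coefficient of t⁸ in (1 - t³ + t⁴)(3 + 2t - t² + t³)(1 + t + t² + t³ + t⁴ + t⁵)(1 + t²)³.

17

(1 - t³ + t⁴) has coefficients 1,0,0,-1,1 for degrees 0…4.
(3 + 2t - t² + t³) has coefficients 3,2,-1,1,0,0,0,0,0 for degrees 0…8.
Multiplying by (1 + t + t² + t³ + t⁴ + t⁵) gives running coefficients 3,5,4,5,5,5,2,0,1 for degrees 0…8.
Finally multiplying by (1 + t²)³, the product of all factors after the first has coefficients 3,5,13,20,26,35,32,35,26 for degrees 0…8.
[t⁸] = 1·26 − 1·35 + 1·26 = 17.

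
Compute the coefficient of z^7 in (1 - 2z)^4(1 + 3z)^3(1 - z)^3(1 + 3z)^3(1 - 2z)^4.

(1 - 2z)^4 has coefficients 1,-8,24,-32,16 for degrees 0…4.
(1 + 3z)^3 has coefficients 1,9,27,27,0,0,0,0 for degrees 0…7.
Multiplying by (1 - z)^3 gives running coefficients 1,6,3,-28,-9,54,-27,0 for degrees 0…7.
Multiplying by (1 + 3z)^3 gives running coefficients 1,15,84,188,-18,-702,-540,972 for degrees 0…7.
Finally multiplying by (1 - 2z)^4, the product of all factors after the first has coefficients 1,7,-12,-156,30,1506,-28,-7972 for degrees 0…7.
[z^7] = 1·(-7972) − 8·(-28) + 24·1506 − 32·30 + 16·(-156) = 24940.

24940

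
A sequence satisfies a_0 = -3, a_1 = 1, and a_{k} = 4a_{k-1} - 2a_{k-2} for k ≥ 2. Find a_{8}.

The ordinary generating function has denominator 1 - 4z + 2z^2.
Iterating the recurrence: a_0,…,a_{8} = -3, 1, 10, 38, 132, 452, 1544, 5272, 18000.

18000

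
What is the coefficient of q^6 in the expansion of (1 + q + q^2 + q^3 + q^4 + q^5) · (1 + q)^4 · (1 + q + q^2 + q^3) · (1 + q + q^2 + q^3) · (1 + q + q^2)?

(1 + q + q^2 + q^3 + q^4 + q^5) has coefficients 1,1,1,1,1,1 for degrees 0…5.
(1 + q)^4 has coefficients 1,4,6,4,1,0,0 for degrees 0…6.
Multiplying by (1 + q + q^2 + q^3) gives running coefficients 1,5,11,15,15,11,5 for degrees 0…6.
Multiplying by (1 + q + q^2 + q^3) gives running coefficients 1,6,17,32,46,52,46 for degrees 0…6.
Finally multiplying by (1 + q + q^2), the product of all factors after the first has coefficients 1,7,24,55,95,130,144 for degrees 0…6.
[q^6] = 1·144 + 1·130 + 1·95 + 1·55 + 1·24 + 1·7 = 455.

455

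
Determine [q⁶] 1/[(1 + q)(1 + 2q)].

Partial fractions give a closed form: a_n = (-1)·(-1)^n + (2)·(-2)^n.
At n = 6: a_6 = 127.

127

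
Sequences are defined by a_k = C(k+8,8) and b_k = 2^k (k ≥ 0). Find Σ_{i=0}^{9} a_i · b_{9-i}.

155382

This is [x^9] in the product of the two ordinary generating functions.
Σ = 1·512 + 9·256 + 45·128 + 165·64 + 495·32 + 1287·16 + 3003·8 + 6435·4 + 12870·2 + 24310·1 = 155382.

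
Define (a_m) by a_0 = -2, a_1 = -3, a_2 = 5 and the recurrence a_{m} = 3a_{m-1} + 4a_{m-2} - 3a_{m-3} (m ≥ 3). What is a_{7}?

2880

The ordinary generating function has denominator 1 - 3z - 4z^2 + 3z^3.
Iterating the recurrence: a_0,…,a_{7} = -2, -3, 5, 9, 56, 189, 764, 2880.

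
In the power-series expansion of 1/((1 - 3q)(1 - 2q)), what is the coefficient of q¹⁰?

175099

The denominator gives the recurrence a_n = 5a_(n−1) − 6a_(n−2) for n ≥ 2; the numerator fixes a_0 = 1, a_1 = 5.
Iterating: 1, 5, 19, 65, 211, 665, 2059, 6305, 19171, 58025, 175099, so a_10 = 175099.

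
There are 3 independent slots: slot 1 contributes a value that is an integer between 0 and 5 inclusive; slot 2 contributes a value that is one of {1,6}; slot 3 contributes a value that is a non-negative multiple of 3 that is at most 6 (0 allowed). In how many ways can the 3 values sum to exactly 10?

3

The generating function for the choices is (1 + t + t^2 + t^3 + t^4 + t^5)·(t + t^6)·(1 + t^3 + t^6); the count is [t^10].
(1 + t + t^2 + t^3 + t^4 + t^5) has coefficients 1,1,1,1,1,1 for degrees 0…5.
(t + t^6) has coefficients 0,1,0,0,0,0,1,0,0,0,0 for degrees 0…10.
Finally multiplying by (1 + t^3 + t^6), the product of all factors after the first has coefficients 0,1,0,0,1,0,1,1,0,1,0 for degrees 0…10.
[t^10] = 1·0 + 1·1 + 1·0 + 1·1 + 1·1 + 1·0 = 3.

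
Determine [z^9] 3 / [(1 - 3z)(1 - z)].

88572

The denominator gives the recurrence a_n = 4a_(n−1) − 3a_(n−2) for n ≥ 2; the numerator fixes a_0 = 3, a_1 = 12.
Iterating: 3, 12, 39, 120, 363, 1092, 3279, 9840, 29523, 88572, so a_9 = 88572.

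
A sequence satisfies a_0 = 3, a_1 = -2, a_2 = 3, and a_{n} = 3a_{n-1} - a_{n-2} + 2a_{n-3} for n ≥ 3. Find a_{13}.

601354

The ordinary generating function has denominator 1 - 3x + x^2 - 2x^3.
Iterating the recurrence: a_0,…,a_{13} = 3, -2, 3, 17, 44, 121, 353, 1026, 2967, 8581, 24828, 71837, 207845, 601354.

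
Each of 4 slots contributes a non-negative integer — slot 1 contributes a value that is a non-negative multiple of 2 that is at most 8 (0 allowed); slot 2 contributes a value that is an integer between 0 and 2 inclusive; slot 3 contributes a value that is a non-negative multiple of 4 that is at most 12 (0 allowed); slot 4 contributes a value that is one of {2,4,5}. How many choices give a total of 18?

12

The generating function for the choices is (1 + y^2 + y^4 + y^6 + y^8)·(1 + y + y^2)·(1 + y^4 + y^8 + y^12)·(y^2 + y^4 + y^5); the count is [y^18].
(1 + y^2 + y^4 + y^6 + y^8) has coefficients 1,0,1,0,1,0,1,0,1 for degrees 0…8.
(1 + y + y^2) has coefficients 1,1,1,0,0,0,0,0,0,0,0,0,0,0,0,0,0,0,0 for degrees 0…18.
Multiplying by (1 + y^4 + y^8 + y^12) gives running coefficients 1,1,1,0,1,1,1,0,1,1,1,0,1,1,1,0,0,0,0 for degrees 0…18.
Finally multiplying by (y^2 + y^4 + y^5), the product of all factors after the first has coefficients 0,0,1,1,2,2,3,2,2,2,3,2,2,2,3,2,2,2,2 for degrees 0…18.
[y^18] = 1·2 + 1·2 + 1·3 + 1·2 + 1·3 = 12.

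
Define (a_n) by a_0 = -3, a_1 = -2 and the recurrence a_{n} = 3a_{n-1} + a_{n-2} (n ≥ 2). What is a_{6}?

-1047

The ordinary generating function has denominator 1 - 3y - y^2.
Iterating the recurrence: a_0,…,a_{6} = -3, -2, -9, -29, -96, -317, -1047.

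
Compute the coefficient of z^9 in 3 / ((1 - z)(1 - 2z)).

3069

Partial fractions give a closed form: a_n = (-3)·1^n + (6)·2^n.
At n = 9: a_9 = 3069.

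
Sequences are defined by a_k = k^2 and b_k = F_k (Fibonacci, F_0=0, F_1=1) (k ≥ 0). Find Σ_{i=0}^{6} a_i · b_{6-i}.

This is [x^6] in the product of the two ordinary generating functions.
Σ = 0·8 + 1·5 + 4·3 + 9·2 + 16·1 + 25·1 + 36·0 = 76.

76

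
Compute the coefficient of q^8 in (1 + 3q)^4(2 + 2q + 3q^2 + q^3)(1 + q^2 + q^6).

486

(1 + 3q)^4 has coefficients 1,12,54,108,81 for degrees 0…4.
(2 + 2q + 3q^2 + q^3) has coefficients 2,2,3,1,0,0,0,0,0 for degrees 0…8.
Finally multiplying by (1 + q^2 + q^6), the product of all factors after the first has coefficients 2,2,5,3,3,1,2,2,3 for degrees 0…8.
[q^8] = 1·3 + 12·2 + 54·2 + 108·1 + 81·3 = 486.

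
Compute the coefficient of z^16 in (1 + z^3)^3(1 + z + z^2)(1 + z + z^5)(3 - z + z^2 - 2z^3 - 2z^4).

(1 + z^3)^3 has coefficients 1,0,0,3,0,0,3,0,0,1 for degrees 0…9.
(1 + z + z^2) has coefficients 1,1,1,0,0,0,0,0,0,0,0,0,0,0,0,0,0 for degrees 0…16.
Multiplying by (1 + z + z^5) gives running coefficients 1,2,2,1,0,1,1,1,0,0,0,0,0,0,0,0,0 for degrees 0…16.
Finally multiplying by (3 - z + z^2 - 2z^3 - 2z^4), the product of all factors after the first has coefficients 3,5,5,1,-5,-4,-4,1,-2,-3,-4,-2,0,0,0,0,0 for degrees 0…16.
[z^16] = 1·0 + 3·0 + 3·(-4) + 1·1 = -11.

-11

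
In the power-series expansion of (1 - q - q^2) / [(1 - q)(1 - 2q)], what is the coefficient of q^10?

513

The denominator gives the recurrence a_n = 3a_(n−1) − 2a_(n−2) for n ≥ 3; the numerator fixes a_0 = 1, a_1 = 2, a_2 = 3.
Iterating: 1, 2, 3, 5, 9, 17, 33, 65, 129, 257, 513, so a_10 = 513.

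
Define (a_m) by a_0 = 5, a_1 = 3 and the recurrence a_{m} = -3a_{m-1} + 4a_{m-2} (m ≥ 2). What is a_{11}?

-1677717

The ordinary generating function has denominator 1 + 3q - 4q^2.
Iterating the recurrence: a_0,…,a_{11} = 5, 3, 11, -21, 107, -405, 1643, -6549, 26219, -104853, 419435, -1677717.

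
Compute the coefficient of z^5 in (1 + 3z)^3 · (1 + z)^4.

279

(1 + 3z)^3 has coefficients 1,9,27,27 for degrees 0…3.
(1 + z)^4 has coefficients 1,4,6,4,1,0 for degrees 0…5.
[z^5] = 1·0 + 9·1 + 27·4 + 27·6 = 279.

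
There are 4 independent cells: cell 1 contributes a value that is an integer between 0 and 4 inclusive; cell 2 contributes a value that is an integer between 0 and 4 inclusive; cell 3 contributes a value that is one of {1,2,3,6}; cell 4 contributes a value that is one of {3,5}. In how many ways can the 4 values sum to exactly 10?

The generating function for the choices is (1 + t + t^2 + t^3 + t^4)·(1 + t + t^2 + t^3 + t^4)·(t + t^2 + t^3 + t^6)·(t^3 + t^5); the count is [t^10].
(1 + t + t^2 + t^3 + t^4) has coefficients 1,1,1,1,1 for degrees 0…4.
(1 + t + t^2 + t^3 + t^4) has coefficients 1,1,1,1,1,0,0,0,0,0,0 for degrees 0…10.
Multiplying by (t + t^2 + t^3 + t^6) gives running coefficients 0,1,2,3,3,3,3,2,1,1,1 for degrees 0…10.
Finally multiplying by (t^3 + t^5), the product of all factors after the first has coefficients 0,0,0,0,1,2,4,5,6,6,5 for degrees 0…10.
[t^10] = 1·5 + 1·6 + 1·6 + 1·5 + 1·4 = 26.

26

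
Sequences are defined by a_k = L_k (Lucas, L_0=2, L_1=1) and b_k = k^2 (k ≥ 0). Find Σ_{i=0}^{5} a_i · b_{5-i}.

116

Write out a_i and b_{5-i} for i = 0,…,5 and sum the products.
Σ = 2·25 + 1·16 + 3·9 + 4·4 + 7·1 + 11·0 = 116.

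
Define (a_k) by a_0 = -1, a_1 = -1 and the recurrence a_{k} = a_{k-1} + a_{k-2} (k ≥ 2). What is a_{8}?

The ordinary generating function has denominator 1 - t - t^2.
Iterating the recurrence: a_0,…,a_{8} = -1, -1, -2, -3, -5, -8, -13, -21, -34.

-34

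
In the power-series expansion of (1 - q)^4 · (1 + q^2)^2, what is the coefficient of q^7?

(1 - q)^4 has coefficients 1,-4,6,-4,1 for degrees 0…4.
(1 + q^2)^2 has coefficients 1,0,2,0,1,0,0,0 for degrees 0…7.
[q^7] = 1·0 − 4·0 + 6·0 − 4·1 + 1·0 = -4.

-4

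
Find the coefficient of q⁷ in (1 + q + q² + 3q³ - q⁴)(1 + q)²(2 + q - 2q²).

(1 + q + q² + 3q³ - q⁴) has coefficients 1,1,1,3,-1 for degrees 0…4.
(1 + q)² has coefficients 1,2,1,0,0,0,0,0 for degrees 0…7.
Finally multiplying by (2 + q - 2q²), the product of all factors after the first has coefficients 2,5,2,-3,-2,0,0,0 for degrees 0…7.
[q⁷] = 1·0 + 1·0 + 1·0 + 3·(-2) − 1·(-3) = -3.

-3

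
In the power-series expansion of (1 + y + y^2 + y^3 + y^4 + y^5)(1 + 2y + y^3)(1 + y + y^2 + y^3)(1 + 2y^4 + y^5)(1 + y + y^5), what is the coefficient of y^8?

100

(1 + y + y^2 + y^3 + y^4 + y^5) has coefficients 1,1,1,1,1,1 for degrees 0…5.
(1 + 2y + y^3) has coefficients 1,2,0,1,0,0,0,0,0 for degrees 0…8.
Multiplying by (1 + y + y^2 + y^3) gives running coefficients 1,3,3,4,3,1,1,0,0 for degrees 0…8.
Multiplying by (1 + 2y^4 + y^5) gives running coefficients 1,3,3,4,5,8,10,11,10 for degrees 0…8.
Finally multiplying by (1 + y + y^5), the product of all factors after the first has coefficients 1,4,6,7,9,14,21,24,25 for degrees 0…8.
[y^8] = 1·25 + 1·24 + 1·21 + 1·14 + 1·9 + 1·7 = 100.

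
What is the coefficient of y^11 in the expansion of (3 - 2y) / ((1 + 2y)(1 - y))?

-5461

Partial fractions give a closed form: a_n = (8/3)·(-2)^n + (1/3)·1^n.
At n = 11: a_11 = -5461.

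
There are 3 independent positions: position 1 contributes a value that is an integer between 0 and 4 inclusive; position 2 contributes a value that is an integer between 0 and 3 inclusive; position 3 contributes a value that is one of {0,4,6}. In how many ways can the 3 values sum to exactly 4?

The generating function for the choices is (1 + y + y^2 + y^3 + y^4)·(1 + y + y^2 + y^3)·(1 + y^4 + y^6); the count is [y^4].
(1 + y + y^2 + y^3 + y^4) has coefficients 1,1,1,1,1 for degrees 0…4.
(1 + y + y^2 + y^3) has coefficients 1,1,1,1,0 for degrees 0…4.
Finally multiplying by (1 + y^4 + y^6), the product of all factors after the first has coefficients 1,1,1,1,1 for degrees 0…4.
[y^4] = 1·1 + 1·1 + 1·1 + 1·1 + 1·1 = 5.

5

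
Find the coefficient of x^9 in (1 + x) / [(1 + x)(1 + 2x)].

The denominator gives the recurrence a_n = −3a_(n−1) − 2a_(n−2) for n ≥ 2; the numerator fixes a_0 = 1, a_1 = -2.
Iterating: 1, -2, 4, -8, 16, -32, 64, -128, 256, -512, so a_9 = -512.

-512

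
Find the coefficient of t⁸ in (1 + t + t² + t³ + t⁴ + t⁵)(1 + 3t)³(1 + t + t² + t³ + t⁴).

(1 + t + t² + t³ + t⁴ + t⁵) has coefficients 1,1,1,1,1,1 for degrees 0…5.
(1 + 3t)³ has coefficients 1,9,27,27,0,0,0,0,0 for degrees 0…8.
Finally multiplying by (1 + t + t² + t³ + t⁴), the product of all factors after the first has coefficients 1,10,37,64,64,63,54,27,0 for degrees 0…8.
[t⁸] = 1·0 + 1·27 + 1·54 + 1·63 + 1·64 + 1·64 = 272.

272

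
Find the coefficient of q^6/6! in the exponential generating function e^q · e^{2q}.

The EGF product rule gives c_6 = Σ_{k_1+k_2=6} C(6; k_1,k_2) · ∏ g_i(k_i), where e^q gives (1)^k; e^{2q} gives (2)^k.
g_1(k) for k = 0…6: 1, 1, 1, 1, 1, 1, 1.
g_2(k) for k = 0…6: 1, 2, 4, 8, 16, 32, 64.
c_6 = Σ_k C(6,k)·g_1(k)·g_2(6−k) = 1·1·64 + 6·1·32 + 15·1·16 + 20·1·8 + 15·1·4 + 6·1·2 + 1·1·1 = 64 + 192 + 240 + 160 + 60 + 12 + 1 = 729.

729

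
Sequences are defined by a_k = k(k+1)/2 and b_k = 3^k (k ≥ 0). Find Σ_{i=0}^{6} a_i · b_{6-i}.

Write out a_i and b_{6-i} for i = 0,…,6 and sum the products.
Σ = 0·729 + 1·243 + 3·81 + 6·27 + 10·9 + 15·3 + 21·1 = 804.

804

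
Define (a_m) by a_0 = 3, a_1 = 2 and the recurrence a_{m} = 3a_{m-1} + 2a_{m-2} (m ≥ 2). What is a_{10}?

293472

The ordinary generating function has denominator 1 - 3z - 2z^2.
Iterating the recurrence: a_0,…,a_{10} = 3, 2, 12, 40, 144, 512, 1824, 6496, 23136, 82400, 293472.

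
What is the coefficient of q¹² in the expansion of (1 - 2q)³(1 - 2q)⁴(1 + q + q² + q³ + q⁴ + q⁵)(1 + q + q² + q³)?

48

(1 - 2q)³ has coefficients 1,-6,12,-8 for degrees 0…3.
(1 - 2q)⁴ has coefficients 1,-8,24,-32,16,0,0,0,0,0,0,0,0 for degrees 0…12.
Multiplying by (1 + q + q² + q³ + q⁴ + q⁵) gives running coefficients 1,-7,17,-15,1,1,0,8,-16,16,0,0,0 for degrees 0…12.
Finally multiplying by (1 + q + q² + q³), the product of all factors after the first has coefficients 1,-6,11,-4,-4,4,-13,10,-7,8,8,0,16 for degrees 0…12.
[q¹²] = 1·16 − 6·0 + 12·8 − 8·8 = 48.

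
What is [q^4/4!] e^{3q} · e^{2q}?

625

The EGF product rule gives c_4 = Σ_{k_1+k_2=4} C(4; k_1,k_2) · ∏ g_i(k_i), where e^{3q} gives (3)^k; e^{2q} gives (2)^k.
g_1(k) for k = 0…4: 1, 3, 9, 27, 81.
g_2(k) for k = 0…4: 1, 2, 4, 8, 16.
c_4 = Σ_k C(4,k)·g_1(k)·g_2(4−k) = 1·1·16 + 4·3·8 + 6·9·4 + 4·27·2 + 1·81·1 = 16 + 96 + 216 + 216 + 81 = 625.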